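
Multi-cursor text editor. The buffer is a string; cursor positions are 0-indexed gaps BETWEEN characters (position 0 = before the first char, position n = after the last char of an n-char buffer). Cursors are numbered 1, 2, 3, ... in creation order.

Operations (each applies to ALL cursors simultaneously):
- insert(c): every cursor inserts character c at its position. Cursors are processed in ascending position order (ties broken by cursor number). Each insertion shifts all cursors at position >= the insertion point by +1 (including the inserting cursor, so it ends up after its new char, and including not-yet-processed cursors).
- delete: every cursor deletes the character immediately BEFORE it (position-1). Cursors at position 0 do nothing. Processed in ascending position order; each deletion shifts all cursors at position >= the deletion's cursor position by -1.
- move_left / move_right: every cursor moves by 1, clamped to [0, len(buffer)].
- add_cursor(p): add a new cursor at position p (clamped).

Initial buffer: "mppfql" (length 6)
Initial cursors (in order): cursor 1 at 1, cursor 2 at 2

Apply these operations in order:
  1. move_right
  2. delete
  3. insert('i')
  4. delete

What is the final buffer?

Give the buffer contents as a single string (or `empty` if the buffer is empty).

After op 1 (move_right): buffer="mppfql" (len 6), cursors c1@2 c2@3, authorship ......
After op 2 (delete): buffer="mfql" (len 4), cursors c1@1 c2@1, authorship ....
After op 3 (insert('i')): buffer="miifql" (len 6), cursors c1@3 c2@3, authorship .12...
After op 4 (delete): buffer="mfql" (len 4), cursors c1@1 c2@1, authorship ....

Answer: mfql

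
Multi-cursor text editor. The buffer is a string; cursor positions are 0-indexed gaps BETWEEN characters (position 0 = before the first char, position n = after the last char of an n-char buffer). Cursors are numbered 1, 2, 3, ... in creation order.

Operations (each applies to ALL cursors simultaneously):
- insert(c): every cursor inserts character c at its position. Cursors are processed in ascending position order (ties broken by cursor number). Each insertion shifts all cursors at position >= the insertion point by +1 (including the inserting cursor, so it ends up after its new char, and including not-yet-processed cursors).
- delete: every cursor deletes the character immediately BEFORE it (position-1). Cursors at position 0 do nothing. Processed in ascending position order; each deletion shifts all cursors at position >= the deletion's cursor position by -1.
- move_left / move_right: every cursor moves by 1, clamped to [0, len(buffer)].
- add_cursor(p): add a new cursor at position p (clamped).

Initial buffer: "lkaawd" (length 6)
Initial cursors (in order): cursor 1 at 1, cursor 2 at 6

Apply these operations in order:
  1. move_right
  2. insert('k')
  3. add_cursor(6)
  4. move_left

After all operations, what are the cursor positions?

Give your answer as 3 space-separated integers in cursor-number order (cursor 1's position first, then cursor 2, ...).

After op 1 (move_right): buffer="lkaawd" (len 6), cursors c1@2 c2@6, authorship ......
After op 2 (insert('k')): buffer="lkkaawdk" (len 8), cursors c1@3 c2@8, authorship ..1....2
After op 3 (add_cursor(6)): buffer="lkkaawdk" (len 8), cursors c1@3 c3@6 c2@8, authorship ..1....2
After op 4 (move_left): buffer="lkkaawdk" (len 8), cursors c1@2 c3@5 c2@7, authorship ..1....2

Answer: 2 7 5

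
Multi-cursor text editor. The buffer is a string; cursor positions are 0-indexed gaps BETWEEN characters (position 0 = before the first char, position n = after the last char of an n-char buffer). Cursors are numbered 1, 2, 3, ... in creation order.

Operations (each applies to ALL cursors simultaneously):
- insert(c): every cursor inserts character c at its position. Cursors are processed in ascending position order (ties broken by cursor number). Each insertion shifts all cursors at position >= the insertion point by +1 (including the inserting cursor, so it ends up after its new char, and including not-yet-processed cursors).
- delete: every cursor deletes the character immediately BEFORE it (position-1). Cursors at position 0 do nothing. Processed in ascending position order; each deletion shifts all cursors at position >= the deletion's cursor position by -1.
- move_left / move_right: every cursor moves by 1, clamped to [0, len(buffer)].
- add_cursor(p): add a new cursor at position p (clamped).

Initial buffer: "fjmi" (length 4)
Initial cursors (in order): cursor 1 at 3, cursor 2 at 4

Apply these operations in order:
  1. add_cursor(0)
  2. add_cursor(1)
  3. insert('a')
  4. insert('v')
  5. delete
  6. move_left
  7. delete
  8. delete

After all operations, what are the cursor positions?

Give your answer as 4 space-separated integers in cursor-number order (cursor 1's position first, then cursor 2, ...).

Answer: 1 1 0 0

Derivation:
After op 1 (add_cursor(0)): buffer="fjmi" (len 4), cursors c3@0 c1@3 c2@4, authorship ....
After op 2 (add_cursor(1)): buffer="fjmi" (len 4), cursors c3@0 c4@1 c1@3 c2@4, authorship ....
After op 3 (insert('a')): buffer="afajmaia" (len 8), cursors c3@1 c4@3 c1@6 c2@8, authorship 3.4..1.2
After op 4 (insert('v')): buffer="avfavjmaviav" (len 12), cursors c3@2 c4@5 c1@9 c2@12, authorship 33.44..11.22
After op 5 (delete): buffer="afajmaia" (len 8), cursors c3@1 c4@3 c1@6 c2@8, authorship 3.4..1.2
After op 6 (move_left): buffer="afajmaia" (len 8), cursors c3@0 c4@2 c1@5 c2@7, authorship 3.4..1.2
After op 7 (delete): buffer="aajaa" (len 5), cursors c3@0 c4@1 c1@3 c2@4, authorship 34.12
After op 8 (delete): buffer="aa" (len 2), cursors c3@0 c4@0 c1@1 c2@1, authorship 42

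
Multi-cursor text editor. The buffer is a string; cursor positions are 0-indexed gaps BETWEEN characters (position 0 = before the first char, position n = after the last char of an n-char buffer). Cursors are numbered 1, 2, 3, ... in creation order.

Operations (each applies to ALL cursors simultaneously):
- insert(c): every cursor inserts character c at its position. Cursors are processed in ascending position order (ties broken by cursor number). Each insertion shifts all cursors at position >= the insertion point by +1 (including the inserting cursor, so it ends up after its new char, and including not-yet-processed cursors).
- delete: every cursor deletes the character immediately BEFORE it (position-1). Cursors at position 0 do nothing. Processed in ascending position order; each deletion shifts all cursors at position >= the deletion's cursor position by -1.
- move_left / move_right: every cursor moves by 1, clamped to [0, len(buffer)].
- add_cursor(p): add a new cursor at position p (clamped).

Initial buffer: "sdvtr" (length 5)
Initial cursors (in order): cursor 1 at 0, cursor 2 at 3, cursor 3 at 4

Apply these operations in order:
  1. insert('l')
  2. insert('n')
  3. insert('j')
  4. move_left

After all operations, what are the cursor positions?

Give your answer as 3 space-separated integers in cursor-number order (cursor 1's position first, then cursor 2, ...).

Answer: 2 8 12

Derivation:
After op 1 (insert('l')): buffer="lsdvltlr" (len 8), cursors c1@1 c2@5 c3@7, authorship 1...2.3.
After op 2 (insert('n')): buffer="lnsdvlntlnr" (len 11), cursors c1@2 c2@7 c3@10, authorship 11...22.33.
After op 3 (insert('j')): buffer="lnjsdvlnjtlnjr" (len 14), cursors c1@3 c2@9 c3@13, authorship 111...222.333.
After op 4 (move_left): buffer="lnjsdvlnjtlnjr" (len 14), cursors c1@2 c2@8 c3@12, authorship 111...222.333.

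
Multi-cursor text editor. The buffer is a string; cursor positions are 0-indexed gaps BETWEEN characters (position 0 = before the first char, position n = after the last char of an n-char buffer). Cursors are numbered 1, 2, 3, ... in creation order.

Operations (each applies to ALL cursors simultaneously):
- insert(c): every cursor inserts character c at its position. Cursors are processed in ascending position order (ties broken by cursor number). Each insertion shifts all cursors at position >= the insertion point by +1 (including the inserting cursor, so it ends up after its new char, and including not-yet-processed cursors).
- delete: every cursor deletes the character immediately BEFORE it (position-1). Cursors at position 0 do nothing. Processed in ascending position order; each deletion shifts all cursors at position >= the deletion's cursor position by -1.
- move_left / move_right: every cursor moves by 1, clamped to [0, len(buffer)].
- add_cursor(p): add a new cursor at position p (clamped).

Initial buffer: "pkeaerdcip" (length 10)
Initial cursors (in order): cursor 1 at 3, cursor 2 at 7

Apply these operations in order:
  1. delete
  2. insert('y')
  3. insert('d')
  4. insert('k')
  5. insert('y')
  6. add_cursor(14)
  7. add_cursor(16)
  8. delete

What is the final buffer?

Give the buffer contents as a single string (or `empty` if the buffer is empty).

Answer: pkydkaerydki

Derivation:
After op 1 (delete): buffer="pkaercip" (len 8), cursors c1@2 c2@5, authorship ........
After op 2 (insert('y')): buffer="pkyaerycip" (len 10), cursors c1@3 c2@7, authorship ..1...2...
After op 3 (insert('d')): buffer="pkydaerydcip" (len 12), cursors c1@4 c2@9, authorship ..11...22...
After op 4 (insert('k')): buffer="pkydkaerydkcip" (len 14), cursors c1@5 c2@11, authorship ..111...222...
After op 5 (insert('y')): buffer="pkydkyaerydkycip" (len 16), cursors c1@6 c2@13, authorship ..1111...2222...
After op 6 (add_cursor(14)): buffer="pkydkyaerydkycip" (len 16), cursors c1@6 c2@13 c3@14, authorship ..1111...2222...
After op 7 (add_cursor(16)): buffer="pkydkyaerydkycip" (len 16), cursors c1@6 c2@13 c3@14 c4@16, authorship ..1111...2222...
After op 8 (delete): buffer="pkydkaerydki" (len 12), cursors c1@5 c2@11 c3@11 c4@12, authorship ..111...222.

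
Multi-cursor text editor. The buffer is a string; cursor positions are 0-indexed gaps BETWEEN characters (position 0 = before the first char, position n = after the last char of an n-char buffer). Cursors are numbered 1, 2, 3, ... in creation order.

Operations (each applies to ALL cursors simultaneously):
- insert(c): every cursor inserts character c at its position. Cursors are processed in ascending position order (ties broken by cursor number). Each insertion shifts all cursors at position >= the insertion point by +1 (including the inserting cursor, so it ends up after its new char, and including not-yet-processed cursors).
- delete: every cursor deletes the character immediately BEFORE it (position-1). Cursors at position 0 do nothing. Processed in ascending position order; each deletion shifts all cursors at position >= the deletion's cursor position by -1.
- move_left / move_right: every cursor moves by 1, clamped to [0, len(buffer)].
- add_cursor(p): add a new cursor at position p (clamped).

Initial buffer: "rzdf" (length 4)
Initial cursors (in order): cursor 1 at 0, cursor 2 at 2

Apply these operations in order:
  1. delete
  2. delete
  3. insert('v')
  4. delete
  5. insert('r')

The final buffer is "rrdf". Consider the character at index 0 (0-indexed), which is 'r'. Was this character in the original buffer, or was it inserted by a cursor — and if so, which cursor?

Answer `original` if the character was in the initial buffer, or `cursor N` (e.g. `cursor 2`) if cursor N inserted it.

Answer: cursor 1

Derivation:
After op 1 (delete): buffer="rdf" (len 3), cursors c1@0 c2@1, authorship ...
After op 2 (delete): buffer="df" (len 2), cursors c1@0 c2@0, authorship ..
After op 3 (insert('v')): buffer="vvdf" (len 4), cursors c1@2 c2@2, authorship 12..
After op 4 (delete): buffer="df" (len 2), cursors c1@0 c2@0, authorship ..
After op 5 (insert('r')): buffer="rrdf" (len 4), cursors c1@2 c2@2, authorship 12..
Authorship (.=original, N=cursor N): 1 2 . .
Index 0: author = 1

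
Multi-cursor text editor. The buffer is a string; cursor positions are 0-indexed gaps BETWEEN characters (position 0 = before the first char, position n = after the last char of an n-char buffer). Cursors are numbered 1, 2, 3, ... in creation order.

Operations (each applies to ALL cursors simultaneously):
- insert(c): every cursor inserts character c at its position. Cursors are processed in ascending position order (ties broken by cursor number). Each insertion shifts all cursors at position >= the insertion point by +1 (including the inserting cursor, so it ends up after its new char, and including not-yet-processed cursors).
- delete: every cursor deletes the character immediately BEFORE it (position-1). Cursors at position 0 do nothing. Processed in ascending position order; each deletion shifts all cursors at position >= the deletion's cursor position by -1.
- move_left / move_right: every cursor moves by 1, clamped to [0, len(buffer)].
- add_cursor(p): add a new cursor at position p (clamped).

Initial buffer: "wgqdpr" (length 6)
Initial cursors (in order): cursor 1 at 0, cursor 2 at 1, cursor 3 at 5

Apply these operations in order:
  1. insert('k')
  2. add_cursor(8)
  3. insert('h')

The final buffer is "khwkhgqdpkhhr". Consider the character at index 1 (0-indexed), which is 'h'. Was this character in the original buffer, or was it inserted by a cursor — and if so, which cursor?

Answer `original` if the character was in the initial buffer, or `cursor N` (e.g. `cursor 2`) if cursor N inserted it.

Answer: cursor 1

Derivation:
After op 1 (insert('k')): buffer="kwkgqdpkr" (len 9), cursors c1@1 c2@3 c3@8, authorship 1.2....3.
After op 2 (add_cursor(8)): buffer="kwkgqdpkr" (len 9), cursors c1@1 c2@3 c3@8 c4@8, authorship 1.2....3.
After op 3 (insert('h')): buffer="khwkhgqdpkhhr" (len 13), cursors c1@2 c2@5 c3@12 c4@12, authorship 11.22....334.
Authorship (.=original, N=cursor N): 1 1 . 2 2 . . . . 3 3 4 .
Index 1: author = 1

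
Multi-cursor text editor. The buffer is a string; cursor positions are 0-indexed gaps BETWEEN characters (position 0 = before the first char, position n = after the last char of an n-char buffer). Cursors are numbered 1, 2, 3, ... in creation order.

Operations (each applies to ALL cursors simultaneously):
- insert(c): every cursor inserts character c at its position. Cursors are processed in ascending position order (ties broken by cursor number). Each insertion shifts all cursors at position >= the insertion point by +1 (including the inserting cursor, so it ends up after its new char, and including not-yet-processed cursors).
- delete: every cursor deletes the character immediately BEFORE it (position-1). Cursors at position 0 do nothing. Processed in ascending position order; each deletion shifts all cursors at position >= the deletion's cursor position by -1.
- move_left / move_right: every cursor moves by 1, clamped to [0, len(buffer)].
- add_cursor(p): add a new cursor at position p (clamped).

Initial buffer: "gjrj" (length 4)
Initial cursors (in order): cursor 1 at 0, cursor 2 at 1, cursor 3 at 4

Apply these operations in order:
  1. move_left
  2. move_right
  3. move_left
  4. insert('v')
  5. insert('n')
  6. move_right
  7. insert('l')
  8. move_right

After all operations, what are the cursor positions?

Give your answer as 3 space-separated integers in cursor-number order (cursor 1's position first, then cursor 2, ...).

After op 1 (move_left): buffer="gjrj" (len 4), cursors c1@0 c2@0 c3@3, authorship ....
After op 2 (move_right): buffer="gjrj" (len 4), cursors c1@1 c2@1 c3@4, authorship ....
After op 3 (move_left): buffer="gjrj" (len 4), cursors c1@0 c2@0 c3@3, authorship ....
After op 4 (insert('v')): buffer="vvgjrvj" (len 7), cursors c1@2 c2@2 c3@6, authorship 12...3.
After op 5 (insert('n')): buffer="vvnngjrvnj" (len 10), cursors c1@4 c2@4 c3@9, authorship 1212...33.
After op 6 (move_right): buffer="vvnngjrvnj" (len 10), cursors c1@5 c2@5 c3@10, authorship 1212...33.
After op 7 (insert('l')): buffer="vvnnglljrvnjl" (len 13), cursors c1@7 c2@7 c3@13, authorship 1212.12..33.3
After op 8 (move_right): buffer="vvnnglljrvnjl" (len 13), cursors c1@8 c2@8 c3@13, authorship 1212.12..33.3

Answer: 8 8 13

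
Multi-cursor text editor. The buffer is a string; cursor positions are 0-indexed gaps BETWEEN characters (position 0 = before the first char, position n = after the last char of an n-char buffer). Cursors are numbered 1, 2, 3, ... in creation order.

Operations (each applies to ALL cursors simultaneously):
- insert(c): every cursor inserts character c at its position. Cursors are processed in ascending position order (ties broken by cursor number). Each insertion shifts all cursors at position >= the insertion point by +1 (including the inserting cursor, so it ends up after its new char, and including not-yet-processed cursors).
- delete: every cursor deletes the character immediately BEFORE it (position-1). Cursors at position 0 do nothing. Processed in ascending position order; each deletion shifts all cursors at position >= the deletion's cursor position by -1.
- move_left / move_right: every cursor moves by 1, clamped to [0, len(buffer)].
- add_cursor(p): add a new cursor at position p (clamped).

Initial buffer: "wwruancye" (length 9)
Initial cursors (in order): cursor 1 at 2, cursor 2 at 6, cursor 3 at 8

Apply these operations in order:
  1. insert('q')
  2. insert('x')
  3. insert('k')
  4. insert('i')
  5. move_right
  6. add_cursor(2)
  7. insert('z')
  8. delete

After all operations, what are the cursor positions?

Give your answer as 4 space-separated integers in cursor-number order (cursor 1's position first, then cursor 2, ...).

Answer: 7 15 21 2

Derivation:
After op 1 (insert('q')): buffer="wwqruanqcyqe" (len 12), cursors c1@3 c2@8 c3@11, authorship ..1....2..3.
After op 2 (insert('x')): buffer="wwqxruanqxcyqxe" (len 15), cursors c1@4 c2@10 c3@14, authorship ..11....22..33.
After op 3 (insert('k')): buffer="wwqxkruanqxkcyqxke" (len 18), cursors c1@5 c2@12 c3@17, authorship ..111....222..333.
After op 4 (insert('i')): buffer="wwqxkiruanqxkicyqxkie" (len 21), cursors c1@6 c2@14 c3@20, authorship ..1111....2222..3333.
After op 5 (move_right): buffer="wwqxkiruanqxkicyqxkie" (len 21), cursors c1@7 c2@15 c3@21, authorship ..1111....2222..3333.
After op 6 (add_cursor(2)): buffer="wwqxkiruanqxkicyqxkie" (len 21), cursors c4@2 c1@7 c2@15 c3@21, authorship ..1111....2222..3333.
After op 7 (insert('z')): buffer="wwzqxkirzuanqxkiczyqxkiez" (len 25), cursors c4@3 c1@9 c2@18 c3@25, authorship ..41111.1...2222.2.3333.3
After op 8 (delete): buffer="wwqxkiruanqxkicyqxkie" (len 21), cursors c4@2 c1@7 c2@15 c3@21, authorship ..1111....2222..3333.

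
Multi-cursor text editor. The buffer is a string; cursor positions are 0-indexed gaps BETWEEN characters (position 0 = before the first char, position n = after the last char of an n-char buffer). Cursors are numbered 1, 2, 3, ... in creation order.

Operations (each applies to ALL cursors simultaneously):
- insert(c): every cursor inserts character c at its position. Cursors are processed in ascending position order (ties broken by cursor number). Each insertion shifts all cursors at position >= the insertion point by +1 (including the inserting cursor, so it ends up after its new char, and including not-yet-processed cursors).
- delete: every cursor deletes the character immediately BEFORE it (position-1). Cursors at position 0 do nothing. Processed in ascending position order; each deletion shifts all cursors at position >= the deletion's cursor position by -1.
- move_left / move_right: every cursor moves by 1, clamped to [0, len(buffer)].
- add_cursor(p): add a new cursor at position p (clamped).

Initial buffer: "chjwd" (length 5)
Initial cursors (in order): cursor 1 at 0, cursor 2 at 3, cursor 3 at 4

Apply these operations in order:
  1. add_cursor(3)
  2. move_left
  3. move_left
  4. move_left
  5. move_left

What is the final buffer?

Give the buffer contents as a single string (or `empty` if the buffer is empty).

Answer: chjwd

Derivation:
After op 1 (add_cursor(3)): buffer="chjwd" (len 5), cursors c1@0 c2@3 c4@3 c3@4, authorship .....
After op 2 (move_left): buffer="chjwd" (len 5), cursors c1@0 c2@2 c4@2 c3@3, authorship .....
After op 3 (move_left): buffer="chjwd" (len 5), cursors c1@0 c2@1 c4@1 c3@2, authorship .....
After op 4 (move_left): buffer="chjwd" (len 5), cursors c1@0 c2@0 c4@0 c3@1, authorship .....
After op 5 (move_left): buffer="chjwd" (len 5), cursors c1@0 c2@0 c3@0 c4@0, authorship .....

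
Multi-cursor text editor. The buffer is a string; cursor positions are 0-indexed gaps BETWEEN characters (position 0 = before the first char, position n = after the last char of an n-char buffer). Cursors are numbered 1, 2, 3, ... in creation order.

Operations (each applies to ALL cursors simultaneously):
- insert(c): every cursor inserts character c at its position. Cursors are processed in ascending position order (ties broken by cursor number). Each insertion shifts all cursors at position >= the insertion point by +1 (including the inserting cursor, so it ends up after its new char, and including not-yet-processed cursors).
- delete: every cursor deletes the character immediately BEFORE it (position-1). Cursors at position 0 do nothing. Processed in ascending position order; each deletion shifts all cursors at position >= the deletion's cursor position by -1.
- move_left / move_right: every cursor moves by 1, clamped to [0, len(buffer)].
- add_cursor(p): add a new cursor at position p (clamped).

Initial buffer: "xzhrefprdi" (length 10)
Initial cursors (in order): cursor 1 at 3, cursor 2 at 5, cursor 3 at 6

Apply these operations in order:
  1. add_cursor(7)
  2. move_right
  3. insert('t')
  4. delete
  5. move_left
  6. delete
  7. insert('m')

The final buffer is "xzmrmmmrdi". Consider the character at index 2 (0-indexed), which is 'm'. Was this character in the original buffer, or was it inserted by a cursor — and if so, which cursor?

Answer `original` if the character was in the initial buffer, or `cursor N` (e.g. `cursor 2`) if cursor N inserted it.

Answer: cursor 1

Derivation:
After op 1 (add_cursor(7)): buffer="xzhrefprdi" (len 10), cursors c1@3 c2@5 c3@6 c4@7, authorship ..........
After op 2 (move_right): buffer="xzhrefprdi" (len 10), cursors c1@4 c2@6 c3@7 c4@8, authorship ..........
After op 3 (insert('t')): buffer="xzhrteftptrtdi" (len 14), cursors c1@5 c2@8 c3@10 c4@12, authorship ....1..2.3.4..
After op 4 (delete): buffer="xzhrefprdi" (len 10), cursors c1@4 c2@6 c3@7 c4@8, authorship ..........
After op 5 (move_left): buffer="xzhrefprdi" (len 10), cursors c1@3 c2@5 c3@6 c4@7, authorship ..........
After op 6 (delete): buffer="xzrrdi" (len 6), cursors c1@2 c2@3 c3@3 c4@3, authorship ......
After op 7 (insert('m')): buffer="xzmrmmmrdi" (len 10), cursors c1@3 c2@7 c3@7 c4@7, authorship ..1.234...
Authorship (.=original, N=cursor N): . . 1 . 2 3 4 . . .
Index 2: author = 1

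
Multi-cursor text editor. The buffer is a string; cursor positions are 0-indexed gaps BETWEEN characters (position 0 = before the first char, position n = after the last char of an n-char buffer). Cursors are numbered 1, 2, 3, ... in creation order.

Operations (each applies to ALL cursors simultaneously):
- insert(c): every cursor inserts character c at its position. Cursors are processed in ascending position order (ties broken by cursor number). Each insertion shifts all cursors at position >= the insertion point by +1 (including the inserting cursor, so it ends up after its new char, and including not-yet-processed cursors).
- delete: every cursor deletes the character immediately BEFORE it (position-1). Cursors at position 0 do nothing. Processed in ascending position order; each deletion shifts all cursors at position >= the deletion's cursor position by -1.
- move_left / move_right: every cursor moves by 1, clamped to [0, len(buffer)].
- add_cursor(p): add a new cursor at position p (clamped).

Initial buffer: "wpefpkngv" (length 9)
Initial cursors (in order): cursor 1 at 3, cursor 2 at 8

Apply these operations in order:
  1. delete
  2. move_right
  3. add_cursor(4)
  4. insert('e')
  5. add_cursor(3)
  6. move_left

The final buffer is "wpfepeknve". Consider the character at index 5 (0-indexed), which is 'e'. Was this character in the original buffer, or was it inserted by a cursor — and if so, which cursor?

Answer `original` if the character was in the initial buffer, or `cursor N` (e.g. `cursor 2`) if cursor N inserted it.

Answer: cursor 3

Derivation:
After op 1 (delete): buffer="wpfpknv" (len 7), cursors c1@2 c2@6, authorship .......
After op 2 (move_right): buffer="wpfpknv" (len 7), cursors c1@3 c2@7, authorship .......
After op 3 (add_cursor(4)): buffer="wpfpknv" (len 7), cursors c1@3 c3@4 c2@7, authorship .......
After op 4 (insert('e')): buffer="wpfepeknve" (len 10), cursors c1@4 c3@6 c2@10, authorship ...1.3...2
After op 5 (add_cursor(3)): buffer="wpfepeknve" (len 10), cursors c4@3 c1@4 c3@6 c2@10, authorship ...1.3...2
After op 6 (move_left): buffer="wpfepeknve" (len 10), cursors c4@2 c1@3 c3@5 c2@9, authorship ...1.3...2
Authorship (.=original, N=cursor N): . . . 1 . 3 . . . 2
Index 5: author = 3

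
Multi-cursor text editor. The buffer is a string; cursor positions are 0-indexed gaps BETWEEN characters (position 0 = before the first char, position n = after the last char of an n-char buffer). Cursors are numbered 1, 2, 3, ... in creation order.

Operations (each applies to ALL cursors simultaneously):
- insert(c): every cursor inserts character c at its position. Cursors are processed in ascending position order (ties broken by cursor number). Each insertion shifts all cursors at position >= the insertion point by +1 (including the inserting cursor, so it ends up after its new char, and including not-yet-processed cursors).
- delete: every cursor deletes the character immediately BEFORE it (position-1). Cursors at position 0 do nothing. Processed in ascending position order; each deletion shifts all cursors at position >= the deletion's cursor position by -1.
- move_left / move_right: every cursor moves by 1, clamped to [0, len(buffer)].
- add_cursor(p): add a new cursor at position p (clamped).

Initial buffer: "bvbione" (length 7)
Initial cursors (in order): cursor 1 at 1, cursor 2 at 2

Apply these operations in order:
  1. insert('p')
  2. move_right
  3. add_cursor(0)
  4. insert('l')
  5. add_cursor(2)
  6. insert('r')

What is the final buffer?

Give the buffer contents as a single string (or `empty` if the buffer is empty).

After op 1 (insert('p')): buffer="bpvpbione" (len 9), cursors c1@2 c2@4, authorship .1.2.....
After op 2 (move_right): buffer="bpvpbione" (len 9), cursors c1@3 c2@5, authorship .1.2.....
After op 3 (add_cursor(0)): buffer="bpvpbione" (len 9), cursors c3@0 c1@3 c2@5, authorship .1.2.....
After op 4 (insert('l')): buffer="lbpvlpblione" (len 12), cursors c3@1 c1@5 c2@8, authorship 3.1.12.2....
After op 5 (add_cursor(2)): buffer="lbpvlpblione" (len 12), cursors c3@1 c4@2 c1@5 c2@8, authorship 3.1.12.2....
After op 6 (insert('r')): buffer="lrbrpvlrpblrione" (len 16), cursors c3@2 c4@4 c1@8 c2@12, authorship 33.41.112.22....

Answer: lrbrpvlrpblrione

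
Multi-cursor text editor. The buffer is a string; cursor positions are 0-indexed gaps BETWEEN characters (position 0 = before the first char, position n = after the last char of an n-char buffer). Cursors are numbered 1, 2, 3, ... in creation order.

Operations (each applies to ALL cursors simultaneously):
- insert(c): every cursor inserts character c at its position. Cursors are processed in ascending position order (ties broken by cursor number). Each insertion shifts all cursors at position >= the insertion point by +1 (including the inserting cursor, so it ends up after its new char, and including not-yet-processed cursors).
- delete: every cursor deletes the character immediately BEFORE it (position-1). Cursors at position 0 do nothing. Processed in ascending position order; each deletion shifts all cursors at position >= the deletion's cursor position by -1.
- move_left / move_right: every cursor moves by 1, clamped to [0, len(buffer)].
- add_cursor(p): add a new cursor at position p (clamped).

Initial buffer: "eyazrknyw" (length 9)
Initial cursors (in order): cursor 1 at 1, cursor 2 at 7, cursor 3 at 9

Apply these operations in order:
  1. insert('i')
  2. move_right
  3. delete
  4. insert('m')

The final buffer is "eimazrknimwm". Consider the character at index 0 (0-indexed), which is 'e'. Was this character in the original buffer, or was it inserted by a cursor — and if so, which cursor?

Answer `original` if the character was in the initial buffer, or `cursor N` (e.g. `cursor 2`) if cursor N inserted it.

After op 1 (insert('i')): buffer="eiyazrkniywi" (len 12), cursors c1@2 c2@9 c3@12, authorship .1......2..3
After op 2 (move_right): buffer="eiyazrkniywi" (len 12), cursors c1@3 c2@10 c3@12, authorship .1......2..3
After op 3 (delete): buffer="eiazrkniw" (len 9), cursors c1@2 c2@8 c3@9, authorship .1.....2.
After op 4 (insert('m')): buffer="eimazrknimwm" (len 12), cursors c1@3 c2@10 c3@12, authorship .11.....22.3
Authorship (.=original, N=cursor N): . 1 1 . . . . . 2 2 . 3
Index 0: author = original

Answer: original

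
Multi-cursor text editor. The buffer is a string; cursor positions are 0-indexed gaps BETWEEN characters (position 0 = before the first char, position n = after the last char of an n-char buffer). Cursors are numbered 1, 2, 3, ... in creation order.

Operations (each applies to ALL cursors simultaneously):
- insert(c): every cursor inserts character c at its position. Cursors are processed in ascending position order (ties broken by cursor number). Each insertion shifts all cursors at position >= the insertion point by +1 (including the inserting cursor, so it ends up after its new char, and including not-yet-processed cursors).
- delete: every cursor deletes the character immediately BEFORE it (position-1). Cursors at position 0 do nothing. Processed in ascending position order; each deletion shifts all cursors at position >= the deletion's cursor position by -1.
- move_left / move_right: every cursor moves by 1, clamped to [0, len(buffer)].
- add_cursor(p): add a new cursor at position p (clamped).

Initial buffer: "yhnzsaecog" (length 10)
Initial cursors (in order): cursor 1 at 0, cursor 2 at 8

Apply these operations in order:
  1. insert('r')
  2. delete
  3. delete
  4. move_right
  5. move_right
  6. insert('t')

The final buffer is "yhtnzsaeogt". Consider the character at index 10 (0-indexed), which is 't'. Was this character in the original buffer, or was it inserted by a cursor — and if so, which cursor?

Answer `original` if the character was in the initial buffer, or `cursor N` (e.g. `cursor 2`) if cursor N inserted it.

Answer: cursor 2

Derivation:
After op 1 (insert('r')): buffer="ryhnzsaecrog" (len 12), cursors c1@1 c2@10, authorship 1........2..
After op 2 (delete): buffer="yhnzsaecog" (len 10), cursors c1@0 c2@8, authorship ..........
After op 3 (delete): buffer="yhnzsaeog" (len 9), cursors c1@0 c2@7, authorship .........
After op 4 (move_right): buffer="yhnzsaeog" (len 9), cursors c1@1 c2@8, authorship .........
After op 5 (move_right): buffer="yhnzsaeog" (len 9), cursors c1@2 c2@9, authorship .........
After op 6 (insert('t')): buffer="yhtnzsaeogt" (len 11), cursors c1@3 c2@11, authorship ..1.......2
Authorship (.=original, N=cursor N): . . 1 . . . . . . . 2
Index 10: author = 2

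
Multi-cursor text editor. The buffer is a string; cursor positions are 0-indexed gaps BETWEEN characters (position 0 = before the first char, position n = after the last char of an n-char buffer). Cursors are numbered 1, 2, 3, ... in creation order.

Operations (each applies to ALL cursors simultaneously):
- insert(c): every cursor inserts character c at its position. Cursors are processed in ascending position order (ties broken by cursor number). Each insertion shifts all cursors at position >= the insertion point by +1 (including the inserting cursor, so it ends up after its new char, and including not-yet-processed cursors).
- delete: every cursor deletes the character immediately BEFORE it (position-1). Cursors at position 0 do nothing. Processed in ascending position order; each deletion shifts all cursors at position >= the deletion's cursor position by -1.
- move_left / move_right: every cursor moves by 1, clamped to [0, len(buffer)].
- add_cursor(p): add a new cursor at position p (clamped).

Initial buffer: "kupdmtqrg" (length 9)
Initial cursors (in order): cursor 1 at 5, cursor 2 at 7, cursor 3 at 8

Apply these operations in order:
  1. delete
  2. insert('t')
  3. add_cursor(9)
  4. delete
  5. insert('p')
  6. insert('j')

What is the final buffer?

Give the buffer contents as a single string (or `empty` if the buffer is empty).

After op 1 (delete): buffer="kupdtg" (len 6), cursors c1@4 c2@5 c3@5, authorship ......
After op 2 (insert('t')): buffer="kupdttttg" (len 9), cursors c1@5 c2@8 c3@8, authorship ....1.23.
After op 3 (add_cursor(9)): buffer="kupdttttg" (len 9), cursors c1@5 c2@8 c3@8 c4@9, authorship ....1.23.
After op 4 (delete): buffer="kupdt" (len 5), cursors c1@4 c2@5 c3@5 c4@5, authorship .....
After op 5 (insert('p')): buffer="kupdptppp" (len 9), cursors c1@5 c2@9 c3@9 c4@9, authorship ....1.234
After op 6 (insert('j')): buffer="kupdpjtpppjjj" (len 13), cursors c1@6 c2@13 c3@13 c4@13, authorship ....11.234234

Answer: kupdpjtpppjjj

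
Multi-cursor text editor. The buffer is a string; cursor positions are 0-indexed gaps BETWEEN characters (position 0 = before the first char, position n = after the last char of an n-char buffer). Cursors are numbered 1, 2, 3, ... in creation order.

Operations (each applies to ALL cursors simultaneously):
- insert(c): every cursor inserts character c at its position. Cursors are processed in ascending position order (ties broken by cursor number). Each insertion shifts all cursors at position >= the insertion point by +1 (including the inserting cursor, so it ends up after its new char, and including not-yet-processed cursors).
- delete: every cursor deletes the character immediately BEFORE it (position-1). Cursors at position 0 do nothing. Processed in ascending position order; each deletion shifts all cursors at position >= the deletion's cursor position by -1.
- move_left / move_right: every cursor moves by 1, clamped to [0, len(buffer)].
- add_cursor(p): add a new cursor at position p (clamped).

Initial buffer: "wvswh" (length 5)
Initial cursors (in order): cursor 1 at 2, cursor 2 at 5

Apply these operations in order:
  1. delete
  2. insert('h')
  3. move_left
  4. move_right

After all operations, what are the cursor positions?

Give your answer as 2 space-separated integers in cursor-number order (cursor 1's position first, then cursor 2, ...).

Answer: 2 5

Derivation:
After op 1 (delete): buffer="wsw" (len 3), cursors c1@1 c2@3, authorship ...
After op 2 (insert('h')): buffer="whswh" (len 5), cursors c1@2 c2@5, authorship .1..2
After op 3 (move_left): buffer="whswh" (len 5), cursors c1@1 c2@4, authorship .1..2
After op 4 (move_right): buffer="whswh" (len 5), cursors c1@2 c2@5, authorship .1..2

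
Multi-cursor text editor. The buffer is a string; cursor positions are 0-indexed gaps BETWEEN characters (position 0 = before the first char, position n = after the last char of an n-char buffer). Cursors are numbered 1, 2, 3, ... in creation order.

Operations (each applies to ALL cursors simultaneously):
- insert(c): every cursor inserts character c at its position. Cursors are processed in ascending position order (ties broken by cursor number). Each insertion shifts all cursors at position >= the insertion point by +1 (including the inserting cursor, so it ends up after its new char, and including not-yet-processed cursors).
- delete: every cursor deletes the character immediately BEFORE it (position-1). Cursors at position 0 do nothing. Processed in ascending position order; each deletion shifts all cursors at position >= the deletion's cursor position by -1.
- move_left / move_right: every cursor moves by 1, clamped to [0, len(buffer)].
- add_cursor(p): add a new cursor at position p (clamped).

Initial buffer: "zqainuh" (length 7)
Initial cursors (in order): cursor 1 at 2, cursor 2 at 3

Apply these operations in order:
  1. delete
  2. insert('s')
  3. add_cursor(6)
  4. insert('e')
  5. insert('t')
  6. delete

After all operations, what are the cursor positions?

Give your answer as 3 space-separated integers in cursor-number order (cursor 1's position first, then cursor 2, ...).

After op 1 (delete): buffer="zinuh" (len 5), cursors c1@1 c2@1, authorship .....
After op 2 (insert('s')): buffer="zssinuh" (len 7), cursors c1@3 c2@3, authorship .12....
After op 3 (add_cursor(6)): buffer="zssinuh" (len 7), cursors c1@3 c2@3 c3@6, authorship .12....
After op 4 (insert('e')): buffer="zsseeinueh" (len 10), cursors c1@5 c2@5 c3@9, authorship .1212...3.
After op 5 (insert('t')): buffer="zsseettinueth" (len 13), cursors c1@7 c2@7 c3@12, authorship .121212...33.
After op 6 (delete): buffer="zsseeinueh" (len 10), cursors c1@5 c2@5 c3@9, authorship .1212...3.

Answer: 5 5 9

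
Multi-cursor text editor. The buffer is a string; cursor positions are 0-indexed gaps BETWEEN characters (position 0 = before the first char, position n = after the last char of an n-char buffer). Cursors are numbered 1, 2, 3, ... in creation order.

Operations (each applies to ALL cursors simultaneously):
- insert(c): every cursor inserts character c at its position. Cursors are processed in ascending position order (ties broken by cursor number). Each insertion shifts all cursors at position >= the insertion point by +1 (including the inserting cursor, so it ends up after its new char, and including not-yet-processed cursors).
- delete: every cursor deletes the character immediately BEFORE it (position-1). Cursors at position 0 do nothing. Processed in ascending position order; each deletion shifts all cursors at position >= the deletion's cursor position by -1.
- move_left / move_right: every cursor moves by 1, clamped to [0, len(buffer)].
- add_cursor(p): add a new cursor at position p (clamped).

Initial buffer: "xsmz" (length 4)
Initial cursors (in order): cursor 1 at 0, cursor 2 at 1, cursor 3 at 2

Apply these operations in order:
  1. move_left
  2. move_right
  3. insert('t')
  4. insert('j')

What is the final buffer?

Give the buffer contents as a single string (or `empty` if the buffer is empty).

After op 1 (move_left): buffer="xsmz" (len 4), cursors c1@0 c2@0 c3@1, authorship ....
After op 2 (move_right): buffer="xsmz" (len 4), cursors c1@1 c2@1 c3@2, authorship ....
After op 3 (insert('t')): buffer="xttstmz" (len 7), cursors c1@3 c2@3 c3@5, authorship .12.3..
After op 4 (insert('j')): buffer="xttjjstjmz" (len 10), cursors c1@5 c2@5 c3@8, authorship .1212.33..

Answer: xttjjstjmz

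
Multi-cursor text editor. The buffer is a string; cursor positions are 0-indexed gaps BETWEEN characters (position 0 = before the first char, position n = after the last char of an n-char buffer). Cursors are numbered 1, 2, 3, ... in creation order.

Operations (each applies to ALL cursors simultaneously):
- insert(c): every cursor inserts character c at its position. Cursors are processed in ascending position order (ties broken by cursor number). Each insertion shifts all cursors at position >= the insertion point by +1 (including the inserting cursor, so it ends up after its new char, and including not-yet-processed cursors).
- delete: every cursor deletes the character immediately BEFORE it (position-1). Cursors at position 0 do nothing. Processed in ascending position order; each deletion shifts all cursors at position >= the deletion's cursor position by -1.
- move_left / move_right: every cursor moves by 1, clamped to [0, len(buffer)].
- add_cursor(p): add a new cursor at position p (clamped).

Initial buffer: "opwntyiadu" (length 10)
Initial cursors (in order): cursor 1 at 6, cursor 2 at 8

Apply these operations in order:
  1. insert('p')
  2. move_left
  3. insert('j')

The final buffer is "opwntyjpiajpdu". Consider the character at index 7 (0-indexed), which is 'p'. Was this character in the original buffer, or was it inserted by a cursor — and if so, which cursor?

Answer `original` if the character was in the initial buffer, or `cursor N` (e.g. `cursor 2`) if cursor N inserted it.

Answer: cursor 1

Derivation:
After op 1 (insert('p')): buffer="opwntypiapdu" (len 12), cursors c1@7 c2@10, authorship ......1..2..
After op 2 (move_left): buffer="opwntypiapdu" (len 12), cursors c1@6 c2@9, authorship ......1..2..
After op 3 (insert('j')): buffer="opwntyjpiajpdu" (len 14), cursors c1@7 c2@11, authorship ......11..22..
Authorship (.=original, N=cursor N): . . . . . . 1 1 . . 2 2 . .
Index 7: author = 1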